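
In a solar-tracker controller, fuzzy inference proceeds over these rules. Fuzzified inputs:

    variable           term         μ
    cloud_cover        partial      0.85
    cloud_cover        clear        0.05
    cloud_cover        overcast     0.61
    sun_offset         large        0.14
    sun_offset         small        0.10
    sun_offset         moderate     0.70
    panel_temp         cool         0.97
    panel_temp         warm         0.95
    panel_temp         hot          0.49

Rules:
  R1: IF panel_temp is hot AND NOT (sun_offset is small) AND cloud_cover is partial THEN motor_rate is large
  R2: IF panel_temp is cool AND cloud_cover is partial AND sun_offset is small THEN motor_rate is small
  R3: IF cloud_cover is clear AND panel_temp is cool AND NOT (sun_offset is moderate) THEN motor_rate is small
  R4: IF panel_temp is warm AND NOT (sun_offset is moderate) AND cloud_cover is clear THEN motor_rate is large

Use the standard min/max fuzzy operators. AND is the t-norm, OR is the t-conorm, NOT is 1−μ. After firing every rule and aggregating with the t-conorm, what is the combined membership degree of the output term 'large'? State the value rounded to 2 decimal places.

R1: hot=0.49, ¬small=1−0.10=0.90, partial=0.85; AND[min(a, b)] → w = 0.49
R2: cool=0.97, partial=0.85, small=0.10; AND[min(a, b)] → w = 0.10
R3: clear=0.05, cool=0.97, ¬moderate=1−0.70=0.30; AND[min(a, b)] → w = 0.05
R4: warm=0.95, ¬moderate=1−0.70=0.30, clear=0.05; AND[min(a, b)] → w = 0.05
Rules with consequent 'large': {R1, R4} → strengths 0.49, 0.05
Aggregate via t-conorm [max(a, b)]: 0.49

0.49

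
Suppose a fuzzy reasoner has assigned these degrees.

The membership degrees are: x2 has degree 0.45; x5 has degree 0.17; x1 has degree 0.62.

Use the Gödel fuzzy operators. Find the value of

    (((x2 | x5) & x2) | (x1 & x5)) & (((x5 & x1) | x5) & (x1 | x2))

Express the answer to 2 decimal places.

x2 | x5 = max(a, b) on (0.45, 0.17) = 0.45
(x2 | x5) & x2 = min(a, b) on (0.45, 0.45) = 0.45
x1 & x5 = min(a, b) on (0.62, 0.17) = 0.17
((x2 | x5) & x2) | (x1 & x5) = max(a, b) on (0.45, 0.17) = 0.45
x5 & x1 = min(a, b) on (0.17, 0.62) = 0.17
(x5 & x1) | x5 = max(a, b) on (0.17, 0.17) = 0.17
x1 | x2 = max(a, b) on (0.62, 0.45) = 0.62
((x5 & x1) | x5) & (x1 | x2) = min(a, b) on (0.17, 0.62) = 0.17
(((x2 | x5) & x2) | (x1 & x5)) & (((x5 & x1) | x5) & (x1 | x2)) = min(a, b) on (0.45, 0.17) = 0.17

0.17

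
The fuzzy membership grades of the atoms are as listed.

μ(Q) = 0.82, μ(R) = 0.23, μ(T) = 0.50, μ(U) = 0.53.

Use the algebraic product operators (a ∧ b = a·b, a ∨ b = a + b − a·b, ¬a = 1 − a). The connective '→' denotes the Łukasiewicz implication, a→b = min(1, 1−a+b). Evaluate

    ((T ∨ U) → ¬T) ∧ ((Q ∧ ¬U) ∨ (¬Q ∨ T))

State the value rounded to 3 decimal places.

T ∨ U = a + b − a·b on (0.5000, 0.5300) = 0.7650
¬T = 1 − 0.5000 = 0.5000
(T ∨ U) → ¬T  [Łukasiewicz: min(1, 1−a+b)] with a=0.7650, b=0.5000 → 0.7350
¬U = 1 − 0.5300 = 0.4700
Q ∧ ¬U = a·b on (0.8200, 0.4700) = 0.3854
¬Q = 1 − 0.8200 = 0.1800
¬Q ∨ T = a + b − a·b on (0.1800, 0.5000) = 0.5900
(Q ∧ ¬U) ∨ (¬Q ∨ T) = a + b − a·b on (0.3854, 0.5900) = 0.7480
((T ∨ U) → ¬T) ∧ ((Q ∧ ¬U) ∨ (¬Q ∨ T)) = a·b on (0.7350, 0.7480) = 0.5498

0.550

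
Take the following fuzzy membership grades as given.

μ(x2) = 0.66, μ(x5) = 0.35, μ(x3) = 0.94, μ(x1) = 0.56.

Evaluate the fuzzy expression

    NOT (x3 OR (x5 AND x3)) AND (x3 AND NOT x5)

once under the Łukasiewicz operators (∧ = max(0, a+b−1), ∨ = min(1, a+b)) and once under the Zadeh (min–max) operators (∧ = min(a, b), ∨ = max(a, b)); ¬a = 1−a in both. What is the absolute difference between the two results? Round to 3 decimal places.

0.060

Under Łukasiewicz:
  x5 AND x3 = max(0, a+b−1) on (0.35, 0.94) = 0.29
  x3 OR (x5 AND x3) = min(1, a+b) on (0.94, 0.29) = 1.00
  NOT (x3 OR (x5 AND x3)) = 1 − 1.00 = 0.00
  NOT x5 = 1 − 0.35 = 0.65
  x3 AND NOT x5 = max(0, a+b−1) on (0.94, 0.65) = 0.59
  NOT (x3 OR (x5 AND x3)) AND (x3 AND NOT x5) = max(0, a+b−1) on (0.00, 0.59) = 0.00
  → value = 0.0000
Under Zadeh (min–max):
  x5 AND x3 = min(a, b) on (0.35, 0.94) = 0.35
  x3 OR (x5 AND x3) = max(a, b) on (0.94, 0.35) = 0.94
  NOT (x3 OR (x5 AND x3)) = 1 − 0.94 = 0.06
  NOT x5 = 1 − 0.35 = 0.65
  x3 AND NOT x5 = min(a, b) on (0.94, 0.65) = 0.65
  NOT (x3 OR (x5 AND x3)) AND (x3 AND NOT x5) = min(a, b) on (0.06, 0.65) = 0.06
  → value = 0.0600
|0.0000 − 0.0600| = 0.060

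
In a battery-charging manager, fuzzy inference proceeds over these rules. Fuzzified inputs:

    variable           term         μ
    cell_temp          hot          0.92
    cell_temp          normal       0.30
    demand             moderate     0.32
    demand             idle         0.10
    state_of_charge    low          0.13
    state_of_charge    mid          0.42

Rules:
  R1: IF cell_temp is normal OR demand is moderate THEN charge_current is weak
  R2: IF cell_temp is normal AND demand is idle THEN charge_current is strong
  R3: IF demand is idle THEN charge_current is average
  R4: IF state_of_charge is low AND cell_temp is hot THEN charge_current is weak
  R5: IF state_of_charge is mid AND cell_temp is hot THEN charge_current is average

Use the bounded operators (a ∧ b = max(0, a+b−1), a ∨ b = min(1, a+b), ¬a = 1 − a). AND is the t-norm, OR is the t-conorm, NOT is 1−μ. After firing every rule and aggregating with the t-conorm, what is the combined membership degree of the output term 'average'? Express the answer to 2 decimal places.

0.44

R1: normal=0.30, moderate=0.32; OR[min(1, a+b)] → w = 0.62
R2: normal=0.30, idle=0.10; AND[max(0, a+b−1)] → w = 0.00
R3: idle=0.10 → w = 0.10
R4: low=0.13, hot=0.92; AND[max(0, a+b−1)] → w = 0.05
R5: mid=0.42, hot=0.92; AND[max(0, a+b−1)] → w = 0.34
Rules with consequent 'average': {R3, R5} → strengths 0.10, 0.34
Aggregate via t-conorm [min(1, a+b)]: 0.44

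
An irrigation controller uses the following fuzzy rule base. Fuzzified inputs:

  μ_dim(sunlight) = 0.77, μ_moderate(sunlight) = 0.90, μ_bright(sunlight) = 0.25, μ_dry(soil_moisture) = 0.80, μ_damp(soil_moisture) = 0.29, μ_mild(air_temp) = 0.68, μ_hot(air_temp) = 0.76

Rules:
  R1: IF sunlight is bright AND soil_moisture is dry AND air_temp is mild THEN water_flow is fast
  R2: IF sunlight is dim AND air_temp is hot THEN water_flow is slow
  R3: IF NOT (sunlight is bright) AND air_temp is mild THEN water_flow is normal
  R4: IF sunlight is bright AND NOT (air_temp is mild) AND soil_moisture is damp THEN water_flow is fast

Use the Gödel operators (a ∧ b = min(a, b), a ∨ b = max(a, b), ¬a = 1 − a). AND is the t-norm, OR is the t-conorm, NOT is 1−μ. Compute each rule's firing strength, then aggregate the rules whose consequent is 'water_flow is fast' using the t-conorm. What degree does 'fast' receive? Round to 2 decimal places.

R1: bright=0.25, dry=0.80, mild=0.68; AND[min(a, b)] → w = 0.25
R2: dim=0.77, hot=0.76; AND[min(a, b)] → w = 0.76
R3: ¬bright=1−0.25=0.75, mild=0.68; AND[min(a, b)] → w = 0.68
R4: bright=0.25, ¬mild=1−0.68=0.32, damp=0.29; AND[min(a, b)] → w = 0.25
Rules with consequent 'fast': {R1, R4} → strengths 0.25, 0.25
Aggregate via t-conorm [max(a, b)]: 0.25

0.25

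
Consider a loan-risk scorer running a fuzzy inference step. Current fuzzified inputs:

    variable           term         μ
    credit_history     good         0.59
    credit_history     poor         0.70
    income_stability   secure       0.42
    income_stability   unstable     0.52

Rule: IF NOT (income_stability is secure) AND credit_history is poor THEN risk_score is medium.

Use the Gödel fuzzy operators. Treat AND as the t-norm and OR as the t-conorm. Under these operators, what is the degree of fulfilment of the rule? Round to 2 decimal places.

0.58

firing strength: ¬secure=1−0.42=0.58, poor=0.70; AND[min(a, b)] → w = 0.58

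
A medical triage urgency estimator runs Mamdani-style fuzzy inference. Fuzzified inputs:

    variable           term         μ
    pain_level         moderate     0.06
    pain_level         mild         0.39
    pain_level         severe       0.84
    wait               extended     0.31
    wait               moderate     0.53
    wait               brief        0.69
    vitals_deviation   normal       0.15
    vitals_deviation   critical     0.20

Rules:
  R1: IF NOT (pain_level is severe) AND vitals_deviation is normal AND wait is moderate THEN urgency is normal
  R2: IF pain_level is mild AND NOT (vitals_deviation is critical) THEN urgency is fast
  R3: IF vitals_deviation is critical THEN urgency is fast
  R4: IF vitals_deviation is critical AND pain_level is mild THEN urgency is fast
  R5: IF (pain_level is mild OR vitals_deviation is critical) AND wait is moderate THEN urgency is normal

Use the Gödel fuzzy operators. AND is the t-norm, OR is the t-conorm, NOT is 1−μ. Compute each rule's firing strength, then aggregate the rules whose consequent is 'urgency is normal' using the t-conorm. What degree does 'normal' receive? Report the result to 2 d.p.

0.39

R1: ¬severe=1−0.84=0.16, normal=0.15, moderate=0.53; AND[min(a, b)] → w = 0.15
R2: mild=0.39, ¬critical=1−0.20=0.80; AND[min(a, b)] → w = 0.39
R3: critical=0.20 → w = 0.20
R4: critical=0.20, mild=0.39; AND[min(a, b)] → w = 0.20
R5: (mild=0.39 OR critical=0.20) = 0.39; AND[min(a, b)] with moderate=0.53 → w = 0.39
Rules with consequent 'normal': {R1, R5} → strengths 0.15, 0.39
Aggregate via t-conorm [max(a, b)]: 0.39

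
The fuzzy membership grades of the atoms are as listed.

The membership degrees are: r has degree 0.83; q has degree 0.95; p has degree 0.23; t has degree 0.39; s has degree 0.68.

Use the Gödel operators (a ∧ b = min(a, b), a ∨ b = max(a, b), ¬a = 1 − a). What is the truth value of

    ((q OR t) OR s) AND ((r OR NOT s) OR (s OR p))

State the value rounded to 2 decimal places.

0.83

q OR t = max(a, b) on (0.95, 0.39) = 0.95
(q OR t) OR s = max(a, b) on (0.95, 0.68) = 0.95
NOT s = 1 − 0.68 = 0.32
r OR NOT s = max(a, b) on (0.83, 0.32) = 0.83
s OR p = max(a, b) on (0.68, 0.23) = 0.68
(r OR NOT s) OR (s OR p) = max(a, b) on (0.83, 0.68) = 0.83
((q OR t) OR s) AND ((r OR NOT s) OR (s OR p)) = min(a, b) on (0.95, 0.83) = 0.83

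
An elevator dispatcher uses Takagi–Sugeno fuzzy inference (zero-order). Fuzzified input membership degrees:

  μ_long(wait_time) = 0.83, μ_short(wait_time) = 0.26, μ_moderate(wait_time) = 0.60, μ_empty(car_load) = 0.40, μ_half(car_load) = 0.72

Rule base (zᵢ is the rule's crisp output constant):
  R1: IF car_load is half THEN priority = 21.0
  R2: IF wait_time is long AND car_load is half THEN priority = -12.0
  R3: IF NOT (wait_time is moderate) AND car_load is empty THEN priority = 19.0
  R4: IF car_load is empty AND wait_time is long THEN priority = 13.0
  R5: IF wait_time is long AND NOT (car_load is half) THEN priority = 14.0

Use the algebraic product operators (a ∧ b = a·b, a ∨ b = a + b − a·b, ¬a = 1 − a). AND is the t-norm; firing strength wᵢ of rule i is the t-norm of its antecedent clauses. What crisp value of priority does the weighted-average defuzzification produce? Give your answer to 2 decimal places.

R1 (z=21.0): half=0.72 → w = 0.7200
R2 (z=-12.0): long=0.83, half=0.72; AND[a·b] → w = 0.5976
R3 (z=19.0): ¬moderate=1−0.60=0.40, empty=0.40; AND[a·b] → w = 0.1600
R4 (z=13.0): empty=0.40, long=0.83; AND[a·b] → w = 0.3320
R5 (z=14.0): long=0.83, ¬half=1−0.72=0.28; AND[a·b] → w = 0.2324
Weighted average = (0.7200·21.0 + 0.5976·-12.0 + 0.1600·19.0 + 0.3320·13.0 + 0.2324·14.0) / (0.7200 + 0.5976 + 0.1600 + 0.3320 + 0.2324)
  = 18.5584 / 2.0420 = 9.09

9.09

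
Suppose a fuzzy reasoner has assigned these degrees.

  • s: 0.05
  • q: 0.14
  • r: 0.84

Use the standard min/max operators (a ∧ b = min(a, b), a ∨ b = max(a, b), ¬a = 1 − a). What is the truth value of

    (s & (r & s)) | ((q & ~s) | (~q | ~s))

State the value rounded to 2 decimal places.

r & s = min(a, b) on (0.84, 0.05) = 0.05
s & (r & s) = min(a, b) on (0.05, 0.05) = 0.05
~s = 1 − 0.05 = 0.95
q & ~s = min(a, b) on (0.14, 0.95) = 0.14
~q = 1 − 0.14 = 0.86
~s = 1 − 0.05 = 0.95
~q | ~s = max(a, b) on (0.86, 0.95) = 0.95
(q & ~s) | (~q | ~s) = max(a, b) on (0.14, 0.95) = 0.95
(s & (r & s)) | ((q & ~s) | (~q | ~s)) = max(a, b) on (0.05, 0.95) = 0.95

0.95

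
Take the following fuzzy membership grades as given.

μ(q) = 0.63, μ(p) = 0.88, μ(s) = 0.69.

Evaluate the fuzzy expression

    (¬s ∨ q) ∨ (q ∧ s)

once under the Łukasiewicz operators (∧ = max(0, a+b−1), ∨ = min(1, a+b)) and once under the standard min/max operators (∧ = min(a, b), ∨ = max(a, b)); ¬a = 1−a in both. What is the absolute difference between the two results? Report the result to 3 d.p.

0.370

Under Łukasiewicz:
  ¬s = 1 − 0.69 = 0.31
  ¬s ∨ q = min(1, a+b) on (0.31, 0.63) = 0.94
  q ∧ s = max(0, a+b−1) on (0.63, 0.69) = 0.32
  (¬s ∨ q) ∨ (q ∧ s) = min(1, a+b) on (0.94, 0.32) = 1.00
  → value = 1.0000
Under standard min/max:
  ¬s = 1 − 0.69 = 0.31
  ¬s ∨ q = max(a, b) on (0.31, 0.63) = 0.63
  q ∧ s = min(a, b) on (0.63, 0.69) = 0.63
  (¬s ∨ q) ∨ (q ∧ s) = max(a, b) on (0.63, 0.63) = 0.63
  → value = 0.6300
|1.0000 − 0.6300| = 0.370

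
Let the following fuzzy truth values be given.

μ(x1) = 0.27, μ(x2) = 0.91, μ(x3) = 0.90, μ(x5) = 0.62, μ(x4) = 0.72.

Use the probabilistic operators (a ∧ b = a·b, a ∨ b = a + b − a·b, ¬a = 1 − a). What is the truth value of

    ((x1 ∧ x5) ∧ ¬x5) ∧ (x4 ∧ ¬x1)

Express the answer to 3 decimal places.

x1 ∧ x5 = a·b on (0.2700, 0.6200) = 0.1674
¬x5 = 1 − 0.6200 = 0.3800
(x1 ∧ x5) ∧ ¬x5 = a·b on (0.1674, 0.3800) = 0.0636
¬x1 = 1 − 0.2700 = 0.7300
x4 ∧ ¬x1 = a·b on (0.7200, 0.7300) = 0.5256
((x1 ∧ x5) ∧ ¬x5) ∧ (x4 ∧ ¬x1) = a·b on (0.0636, 0.5256) = 0.0334

0.033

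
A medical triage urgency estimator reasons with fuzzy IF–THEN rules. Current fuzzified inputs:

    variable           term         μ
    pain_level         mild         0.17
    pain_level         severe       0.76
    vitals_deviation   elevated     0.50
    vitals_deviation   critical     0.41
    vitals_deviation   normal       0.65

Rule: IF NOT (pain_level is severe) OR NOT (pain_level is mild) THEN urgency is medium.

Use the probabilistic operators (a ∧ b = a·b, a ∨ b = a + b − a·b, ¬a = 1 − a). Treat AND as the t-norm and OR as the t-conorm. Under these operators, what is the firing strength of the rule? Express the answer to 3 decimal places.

firing strength: ¬severe=1−0.76=0.24, ¬mild=1−0.17=0.83; OR[a + b − a·b] → w = 0.8708

0.871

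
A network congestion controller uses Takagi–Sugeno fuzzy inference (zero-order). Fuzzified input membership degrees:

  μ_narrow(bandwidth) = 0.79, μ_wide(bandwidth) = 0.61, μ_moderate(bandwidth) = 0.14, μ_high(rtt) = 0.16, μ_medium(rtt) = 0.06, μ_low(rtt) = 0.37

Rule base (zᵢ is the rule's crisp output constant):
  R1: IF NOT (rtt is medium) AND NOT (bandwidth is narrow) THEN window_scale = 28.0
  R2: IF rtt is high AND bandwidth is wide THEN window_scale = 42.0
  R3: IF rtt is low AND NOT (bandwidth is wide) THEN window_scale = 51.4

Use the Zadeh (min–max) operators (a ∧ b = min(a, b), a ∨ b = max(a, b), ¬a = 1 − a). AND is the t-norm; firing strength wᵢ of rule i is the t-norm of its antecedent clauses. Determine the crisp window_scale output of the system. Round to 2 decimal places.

R1 (z=28.0): ¬medium=1−0.06=0.94, ¬narrow=1−0.79=0.21; AND[min(a, b)] → w = 0.21
R2 (z=42.0): high=0.16, wide=0.61; AND[min(a, b)] → w = 0.16
R3 (z=51.4): low=0.37, ¬wide=1−0.61=0.39; AND[min(a, b)] → w = 0.37
Weighted average = (0.21·28.0 + 0.16·42.0 + 0.37·51.4) / (0.21 + 0.16 + 0.37)
  = 31.6180 / 0.7400 = 42.73

42.73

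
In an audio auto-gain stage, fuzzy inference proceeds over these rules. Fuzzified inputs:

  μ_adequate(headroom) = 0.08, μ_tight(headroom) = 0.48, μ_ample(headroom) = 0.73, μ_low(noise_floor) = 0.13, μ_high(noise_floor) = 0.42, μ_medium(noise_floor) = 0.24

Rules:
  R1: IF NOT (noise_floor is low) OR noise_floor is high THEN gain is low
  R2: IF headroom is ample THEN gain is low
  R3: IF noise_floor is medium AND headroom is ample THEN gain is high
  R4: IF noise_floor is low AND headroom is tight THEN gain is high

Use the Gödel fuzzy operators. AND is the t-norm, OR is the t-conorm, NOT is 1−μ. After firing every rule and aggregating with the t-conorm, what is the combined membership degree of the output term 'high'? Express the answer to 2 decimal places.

R1: ¬low=1−0.13=0.87, high=0.42; OR[max(a, b)] → w = 0.87
R2: ample=0.73 → w = 0.73
R3: medium=0.24, ample=0.73; AND[min(a, b)] → w = 0.24
R4: low=0.13, tight=0.48; AND[min(a, b)] → w = 0.13
Rules with consequent 'high': {R3, R4} → strengths 0.24, 0.13
Aggregate via t-conorm [max(a, b)]: 0.24

0.24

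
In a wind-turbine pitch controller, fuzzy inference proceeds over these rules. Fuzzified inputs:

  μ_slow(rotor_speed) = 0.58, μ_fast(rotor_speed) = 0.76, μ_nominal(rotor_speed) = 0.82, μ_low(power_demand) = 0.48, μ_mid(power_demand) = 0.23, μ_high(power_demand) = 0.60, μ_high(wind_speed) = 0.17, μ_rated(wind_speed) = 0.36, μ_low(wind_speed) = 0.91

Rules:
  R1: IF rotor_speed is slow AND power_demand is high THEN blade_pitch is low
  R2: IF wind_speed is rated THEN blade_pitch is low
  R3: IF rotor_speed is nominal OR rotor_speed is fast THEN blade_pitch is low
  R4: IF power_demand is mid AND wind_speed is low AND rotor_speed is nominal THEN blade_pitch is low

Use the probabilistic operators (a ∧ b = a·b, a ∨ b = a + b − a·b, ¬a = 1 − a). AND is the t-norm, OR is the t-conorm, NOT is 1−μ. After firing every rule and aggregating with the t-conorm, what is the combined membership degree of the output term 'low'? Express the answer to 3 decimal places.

0.985

R1: slow=0.58, high=0.60; AND[a·b] → w = 0.3480
R2: rated=0.36 → w = 0.3600
R3: nominal=0.82, fast=0.76; OR[a + b − a·b] → w = 0.9568
R4: mid=0.23, low=0.91, nominal=0.82; AND[a·b] → w = 0.1716
Rules with consequent 'low': {R1, R2, R3, R4} → strengths 0.3480, 0.3600, 0.9568, 0.1716
Aggregate via t-conorm [a + b − a·b]: 0.9851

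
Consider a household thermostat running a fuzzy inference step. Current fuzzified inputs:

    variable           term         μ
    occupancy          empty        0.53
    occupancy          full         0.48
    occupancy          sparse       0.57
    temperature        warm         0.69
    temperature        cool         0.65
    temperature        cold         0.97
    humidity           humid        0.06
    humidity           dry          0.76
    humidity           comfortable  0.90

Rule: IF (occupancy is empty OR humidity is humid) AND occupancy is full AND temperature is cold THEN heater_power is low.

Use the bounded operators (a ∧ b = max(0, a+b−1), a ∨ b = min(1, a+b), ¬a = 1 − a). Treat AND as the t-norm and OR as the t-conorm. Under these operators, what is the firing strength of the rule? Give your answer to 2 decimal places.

firing strength: (empty=0.53 OR humid=0.06) = 0.59; AND[max(0, a+b−1)] with full=0.48, cold=0.97 → w = 0.04

0.04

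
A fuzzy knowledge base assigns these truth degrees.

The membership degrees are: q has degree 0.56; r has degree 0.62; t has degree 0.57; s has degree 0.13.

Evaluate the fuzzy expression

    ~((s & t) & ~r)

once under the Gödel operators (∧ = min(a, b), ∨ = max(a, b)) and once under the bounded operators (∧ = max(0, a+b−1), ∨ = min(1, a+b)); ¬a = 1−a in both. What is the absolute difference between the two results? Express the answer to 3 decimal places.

Under Gödel:
  s & t = min(a, b) on (0.13, 0.57) = 0.13
  ~r = 1 − 0.62 = 0.38
  (s & t) & ~r = min(a, b) on (0.13, 0.38) = 0.13
  ~((s & t) & ~r) = 1 − 0.13 = 0.87
  → value = 0.8700
Under bounded:
  s & t = max(0, a+b−1) on (0.13, 0.57) = 0.00
  ~r = 1 − 0.62 = 0.38
  (s & t) & ~r = max(0, a+b−1) on (0.00, 0.38) = 0.00
  ~((s & t) & ~r) = 1 − 0.00 = 1.00
  → value = 1.0000
|0.8700 − 1.0000| = 0.130

0.130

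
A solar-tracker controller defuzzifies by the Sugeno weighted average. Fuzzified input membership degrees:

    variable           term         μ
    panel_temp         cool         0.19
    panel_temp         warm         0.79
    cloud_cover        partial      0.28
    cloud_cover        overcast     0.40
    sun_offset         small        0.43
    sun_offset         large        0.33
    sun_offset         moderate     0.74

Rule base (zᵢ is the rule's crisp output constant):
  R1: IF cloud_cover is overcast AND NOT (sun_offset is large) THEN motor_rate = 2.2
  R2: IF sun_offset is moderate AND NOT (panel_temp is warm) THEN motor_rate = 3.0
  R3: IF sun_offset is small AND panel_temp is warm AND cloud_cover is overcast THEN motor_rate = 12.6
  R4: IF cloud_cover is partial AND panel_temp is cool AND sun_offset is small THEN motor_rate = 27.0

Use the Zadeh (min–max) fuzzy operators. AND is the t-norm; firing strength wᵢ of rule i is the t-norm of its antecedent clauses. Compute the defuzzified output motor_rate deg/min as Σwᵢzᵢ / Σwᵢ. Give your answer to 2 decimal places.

9.73

R1 (z=2.2): overcast=0.40, ¬large=1−0.33=0.67; AND[min(a, b)] → w = 0.40
R2 (z=3.0): moderate=0.74, ¬warm=1−0.79=0.21; AND[min(a, b)] → w = 0.21
R3 (z=12.6): small=0.43, warm=0.79, overcast=0.40; AND[min(a, b)] → w = 0.40
R4 (z=27.0): partial=0.28, cool=0.19, small=0.43; AND[min(a, b)] → w = 0.19
Weighted average = (0.40·2.2 + 0.21·3.0 + 0.40·12.6 + 0.19·27.0) / (0.40 + 0.21 + 0.40 + 0.19)
  = 11.6800 / 1.2000 = 9.73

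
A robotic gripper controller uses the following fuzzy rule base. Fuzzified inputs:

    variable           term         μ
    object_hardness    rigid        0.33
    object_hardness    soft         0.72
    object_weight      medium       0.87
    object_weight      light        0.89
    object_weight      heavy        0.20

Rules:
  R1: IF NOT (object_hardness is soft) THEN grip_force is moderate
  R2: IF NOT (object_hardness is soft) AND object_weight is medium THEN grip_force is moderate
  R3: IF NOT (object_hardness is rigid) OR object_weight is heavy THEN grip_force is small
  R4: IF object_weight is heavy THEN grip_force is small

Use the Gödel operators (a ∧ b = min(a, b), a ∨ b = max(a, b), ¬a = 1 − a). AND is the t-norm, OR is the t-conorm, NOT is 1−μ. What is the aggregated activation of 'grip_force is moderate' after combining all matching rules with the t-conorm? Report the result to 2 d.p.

R1: ¬soft=1−0.72=0.28 → w = 0.28
R2: ¬soft=1−0.72=0.28, medium=0.87; AND[min(a, b)] → w = 0.28
R3: ¬rigid=1−0.33=0.67, heavy=0.20; OR[max(a, b)] → w = 0.67
R4: heavy=0.20 → w = 0.20
Rules with consequent 'moderate': {R1, R2} → strengths 0.28, 0.28
Aggregate via t-conorm [max(a, b)]: 0.28

0.28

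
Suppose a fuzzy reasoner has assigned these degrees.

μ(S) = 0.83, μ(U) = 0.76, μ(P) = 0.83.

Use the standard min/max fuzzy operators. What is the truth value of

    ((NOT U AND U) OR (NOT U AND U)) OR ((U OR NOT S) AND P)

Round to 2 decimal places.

0.76

NOT U = 1 − 0.76 = 0.24
NOT U AND U = min(a, b) on (0.24, 0.76) = 0.24
NOT U = 1 − 0.76 = 0.24
NOT U AND U = min(a, b) on (0.24, 0.76) = 0.24
(NOT U AND U) OR (NOT U AND U) = max(a, b) on (0.24, 0.24) = 0.24
NOT S = 1 − 0.83 = 0.17
U OR NOT S = max(a, b) on (0.76, 0.17) = 0.76
(U OR NOT S) AND P = min(a, b) on (0.76, 0.83) = 0.76
((NOT U AND U) OR (NOT U AND U)) OR ((U OR NOT S) AND P) = max(a, b) on (0.24, 0.76) = 0.76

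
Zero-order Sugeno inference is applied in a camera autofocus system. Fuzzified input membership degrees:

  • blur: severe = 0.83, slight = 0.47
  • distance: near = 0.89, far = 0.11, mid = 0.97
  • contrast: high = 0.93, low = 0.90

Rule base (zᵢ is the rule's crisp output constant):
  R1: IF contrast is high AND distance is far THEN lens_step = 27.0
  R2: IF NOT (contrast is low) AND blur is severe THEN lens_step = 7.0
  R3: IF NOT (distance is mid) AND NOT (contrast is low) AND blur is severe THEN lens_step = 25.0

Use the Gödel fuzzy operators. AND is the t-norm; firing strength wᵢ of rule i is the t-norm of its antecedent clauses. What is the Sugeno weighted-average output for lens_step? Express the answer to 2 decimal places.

18.42

R1 (z=27.0): high=0.93, far=0.11; AND[min(a, b)] → w = 0.11
R2 (z=7.0): ¬low=1−0.90=0.10, severe=0.83; AND[min(a, b)] → w = 0.10
R3 (z=25.0): ¬mid=1−0.97=0.03, ¬low=1−0.90=0.10, severe=0.83; AND[min(a, b)] → w = 0.03
Weighted average = (0.11·27.0 + 0.10·7.0 + 0.03·25.0) / (0.11 + 0.10 + 0.03)
  = 4.4200 / 0.2400 = 18.42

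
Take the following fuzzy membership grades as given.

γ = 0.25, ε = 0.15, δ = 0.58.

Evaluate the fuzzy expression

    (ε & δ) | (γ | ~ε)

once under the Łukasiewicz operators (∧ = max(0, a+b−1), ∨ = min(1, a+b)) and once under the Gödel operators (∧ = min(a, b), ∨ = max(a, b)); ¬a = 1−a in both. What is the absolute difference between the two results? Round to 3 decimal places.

Under Łukasiewicz:
  ε & δ = max(0, a+b−1) on (0.15, 0.58) = 0.00
  ~ε = 1 − 0.15 = 0.85
  γ | ~ε = min(1, a+b) on (0.25, 0.85) = 1.00
  (ε & δ) | (γ | ~ε) = min(1, a+b) on (0.00, 1.00) = 1.00
  → value = 1.0000
Under Gödel:
  ε & δ = min(a, b) on (0.15, 0.58) = 0.15
  ~ε = 1 − 0.15 = 0.85
  γ | ~ε = max(a, b) on (0.25, 0.85) = 0.85
  (ε & δ) | (γ | ~ε) = max(a, b) on (0.15, 0.85) = 0.85
  → value = 0.8500
|1.0000 − 0.8500| = 0.150

0.150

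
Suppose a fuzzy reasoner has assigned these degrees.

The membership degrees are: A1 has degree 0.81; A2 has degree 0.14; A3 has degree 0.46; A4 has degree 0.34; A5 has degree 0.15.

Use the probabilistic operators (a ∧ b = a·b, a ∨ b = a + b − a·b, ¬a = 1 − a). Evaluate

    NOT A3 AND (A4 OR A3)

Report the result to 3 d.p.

0.348

NOT A3 = 1 − 0.4600 = 0.5400
A4 OR A3 = a + b − a·b on (0.3400, 0.4600) = 0.6436
NOT A3 AND (A4 OR A3) = a·b on (0.5400, 0.6436) = 0.3475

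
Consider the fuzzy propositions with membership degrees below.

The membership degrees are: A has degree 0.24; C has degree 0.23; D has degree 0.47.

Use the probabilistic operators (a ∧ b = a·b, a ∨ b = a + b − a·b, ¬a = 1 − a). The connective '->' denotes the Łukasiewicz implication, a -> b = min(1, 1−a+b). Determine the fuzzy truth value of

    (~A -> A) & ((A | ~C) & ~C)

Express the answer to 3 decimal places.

0.305

~A = 1 − 0.2400 = 0.7600
~A -> A  [Łukasiewicz: min(1, 1−a+b)] with a=0.7600, b=0.2400 → 0.4800
~C = 1 − 0.2300 = 0.7700
A | ~C = a + b − a·b on (0.2400, 0.7700) = 0.8252
~C = 1 − 0.2300 = 0.7700
(A | ~C) & ~C = a·b on (0.8252, 0.7700) = 0.6354
(~A -> A) & ((A | ~C) & ~C) = a·b on (0.4800, 0.6354) = 0.3050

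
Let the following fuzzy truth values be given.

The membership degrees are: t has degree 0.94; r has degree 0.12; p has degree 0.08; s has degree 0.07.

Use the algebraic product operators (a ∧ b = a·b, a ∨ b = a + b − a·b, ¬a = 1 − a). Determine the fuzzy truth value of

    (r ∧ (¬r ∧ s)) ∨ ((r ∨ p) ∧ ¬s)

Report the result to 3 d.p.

¬r = 1 − 0.1200 = 0.8800
¬r ∧ s = a·b on (0.8800, 0.0700) = 0.0616
r ∧ (¬r ∧ s) = a·b on (0.1200, 0.0616) = 0.0074
r ∨ p = a + b − a·b on (0.1200, 0.0800) = 0.1904
¬s = 1 − 0.0700 = 0.9300
(r ∨ p) ∧ ¬s = a·b on (0.1904, 0.9300) = 0.1771
(r ∧ (¬r ∧ s)) ∨ ((r ∨ p) ∧ ¬s) = a + b − a·b on (0.0074, 0.1771) = 0.1832

0.183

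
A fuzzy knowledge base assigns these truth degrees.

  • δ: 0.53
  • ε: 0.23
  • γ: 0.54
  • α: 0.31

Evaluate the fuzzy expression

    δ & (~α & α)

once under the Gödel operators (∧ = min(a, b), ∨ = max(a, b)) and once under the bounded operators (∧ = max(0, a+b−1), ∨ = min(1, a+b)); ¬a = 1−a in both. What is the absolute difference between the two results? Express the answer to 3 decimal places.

0.310

Under Gödel:
  ~α = 1 − 0.31 = 0.69
  ~α & α = min(a, b) on (0.69, 0.31) = 0.31
  δ & (~α & α) = min(a, b) on (0.53, 0.31) = 0.31
  → value = 0.3100
Under bounded:
  ~α = 1 − 0.31 = 0.69
  ~α & α = max(0, a+b−1) on (0.69, 0.31) = 0.00
  δ & (~α & α) = max(0, a+b−1) on (0.53, 0.00) = 0.00
  → value = 0.0000
|0.3100 − 0.0000| = 0.310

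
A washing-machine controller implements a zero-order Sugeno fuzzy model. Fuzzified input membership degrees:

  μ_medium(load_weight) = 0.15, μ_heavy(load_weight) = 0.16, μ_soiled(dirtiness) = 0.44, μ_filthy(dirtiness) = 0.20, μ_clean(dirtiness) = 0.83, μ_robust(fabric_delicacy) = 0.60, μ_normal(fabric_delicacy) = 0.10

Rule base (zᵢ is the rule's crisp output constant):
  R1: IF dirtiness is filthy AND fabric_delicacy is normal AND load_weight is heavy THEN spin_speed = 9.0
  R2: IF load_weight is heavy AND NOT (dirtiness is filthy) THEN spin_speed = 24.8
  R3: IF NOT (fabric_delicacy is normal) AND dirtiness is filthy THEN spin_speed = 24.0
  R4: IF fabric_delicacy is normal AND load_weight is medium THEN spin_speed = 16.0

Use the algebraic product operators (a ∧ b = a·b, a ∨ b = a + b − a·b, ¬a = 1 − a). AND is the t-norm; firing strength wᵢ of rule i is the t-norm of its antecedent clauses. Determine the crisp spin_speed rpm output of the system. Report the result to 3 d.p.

R1 (z=9.0): filthy=0.20, normal=0.10, heavy=0.16; AND[a·b] → w = 0.0032
R2 (z=24.8): heavy=0.16, ¬filthy=1−0.20=0.80; AND[a·b] → w = 0.1280
R3 (z=24.0): ¬normal=1−0.10=0.90, filthy=0.20; AND[a·b] → w = 0.1800
R4 (z=16.0): normal=0.10, medium=0.15; AND[a·b] → w = 0.0150
Weighted average = (0.0032·9.0 + 0.1280·24.8 + 0.1800·24.0 + 0.0150·16.0) / (0.0032 + 0.1280 + 0.1800 + 0.0150)
  = 7.7632 / 0.3262 = 23.799

23.799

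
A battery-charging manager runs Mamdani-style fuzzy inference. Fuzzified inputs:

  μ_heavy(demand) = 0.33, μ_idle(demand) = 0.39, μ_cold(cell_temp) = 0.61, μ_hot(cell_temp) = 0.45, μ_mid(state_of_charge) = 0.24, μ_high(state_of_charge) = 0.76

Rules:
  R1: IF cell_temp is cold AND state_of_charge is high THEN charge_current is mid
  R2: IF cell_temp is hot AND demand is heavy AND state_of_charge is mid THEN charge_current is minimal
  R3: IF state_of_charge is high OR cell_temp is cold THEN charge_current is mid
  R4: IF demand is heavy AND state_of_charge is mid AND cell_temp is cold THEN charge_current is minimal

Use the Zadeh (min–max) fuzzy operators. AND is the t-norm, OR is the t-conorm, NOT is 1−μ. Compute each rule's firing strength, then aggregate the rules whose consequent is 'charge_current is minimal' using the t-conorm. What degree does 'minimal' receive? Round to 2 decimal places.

0.24

R1: cold=0.61, high=0.76; AND[min(a, b)] → w = 0.61
R2: hot=0.45, heavy=0.33, mid=0.24; AND[min(a, b)] → w = 0.24
R3: high=0.76, cold=0.61; OR[max(a, b)] → w = 0.76
R4: heavy=0.33, mid=0.24, cold=0.61; AND[min(a, b)] → w = 0.24
Rules with consequent 'minimal': {R2, R4} → strengths 0.24, 0.24
Aggregate via t-conorm [max(a, b)]: 0.24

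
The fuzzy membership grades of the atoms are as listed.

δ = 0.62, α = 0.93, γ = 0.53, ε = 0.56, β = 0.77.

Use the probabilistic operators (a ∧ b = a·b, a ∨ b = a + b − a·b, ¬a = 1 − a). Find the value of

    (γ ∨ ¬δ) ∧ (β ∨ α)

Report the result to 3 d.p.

0.697

¬δ = 1 − 0.6200 = 0.3800
γ ∨ ¬δ = a + b − a·b on (0.5300, 0.3800) = 0.7086
β ∨ α = a + b − a·b on (0.7700, 0.9300) = 0.9839
(γ ∨ ¬δ) ∧ (β ∨ α) = a·b on (0.7086, 0.9839) = 0.6972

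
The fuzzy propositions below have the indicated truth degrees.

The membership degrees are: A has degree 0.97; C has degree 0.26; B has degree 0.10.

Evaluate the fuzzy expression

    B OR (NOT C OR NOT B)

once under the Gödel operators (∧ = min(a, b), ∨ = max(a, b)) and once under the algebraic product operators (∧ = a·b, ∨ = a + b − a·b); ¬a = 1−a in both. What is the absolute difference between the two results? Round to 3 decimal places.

0.077

Under Gödel:
  NOT C = 1 − 0.26 = 0.74
  NOT B = 1 − 0.10 = 0.90
  NOT C OR NOT B = max(a, b) on (0.74, 0.90) = 0.90
  B OR (NOT C OR NOT B) = max(a, b) on (0.10, 0.90) = 0.90
  → value = 0.9000
Under algebraic product:
  NOT C = 1 − 0.2600 = 0.7400
  NOT B = 1 − 0.1000 = 0.9000
  NOT C OR NOT B = a + b − a·b on (0.7400, 0.9000) = 0.9740
  B OR (NOT C OR NOT B) = a + b − a·b on (0.1000, 0.9740) = 0.9766
  → value = 0.9766
|0.9000 − 0.9766| = 0.077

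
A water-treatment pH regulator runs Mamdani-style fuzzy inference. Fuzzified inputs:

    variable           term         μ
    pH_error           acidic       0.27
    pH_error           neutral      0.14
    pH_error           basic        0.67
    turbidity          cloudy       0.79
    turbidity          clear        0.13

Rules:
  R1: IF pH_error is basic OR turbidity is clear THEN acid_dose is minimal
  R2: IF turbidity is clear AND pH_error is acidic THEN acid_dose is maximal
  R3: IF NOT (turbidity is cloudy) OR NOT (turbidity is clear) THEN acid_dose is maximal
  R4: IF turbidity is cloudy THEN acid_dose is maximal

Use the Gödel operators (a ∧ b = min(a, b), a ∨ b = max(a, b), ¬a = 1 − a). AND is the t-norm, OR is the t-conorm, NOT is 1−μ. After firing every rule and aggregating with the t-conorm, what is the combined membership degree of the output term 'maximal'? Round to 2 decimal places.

0.87

R1: basic=0.67, clear=0.13; OR[max(a, b)] → w = 0.67
R2: clear=0.13, acidic=0.27; AND[min(a, b)] → w = 0.13
R3: ¬cloudy=1−0.79=0.21, ¬clear=1−0.13=0.87; OR[max(a, b)] → w = 0.87
R4: cloudy=0.79 → w = 0.79
Rules with consequent 'maximal': {R2, R3, R4} → strengths 0.13, 0.87, 0.79
Aggregate via t-conorm [max(a, b)]: 0.87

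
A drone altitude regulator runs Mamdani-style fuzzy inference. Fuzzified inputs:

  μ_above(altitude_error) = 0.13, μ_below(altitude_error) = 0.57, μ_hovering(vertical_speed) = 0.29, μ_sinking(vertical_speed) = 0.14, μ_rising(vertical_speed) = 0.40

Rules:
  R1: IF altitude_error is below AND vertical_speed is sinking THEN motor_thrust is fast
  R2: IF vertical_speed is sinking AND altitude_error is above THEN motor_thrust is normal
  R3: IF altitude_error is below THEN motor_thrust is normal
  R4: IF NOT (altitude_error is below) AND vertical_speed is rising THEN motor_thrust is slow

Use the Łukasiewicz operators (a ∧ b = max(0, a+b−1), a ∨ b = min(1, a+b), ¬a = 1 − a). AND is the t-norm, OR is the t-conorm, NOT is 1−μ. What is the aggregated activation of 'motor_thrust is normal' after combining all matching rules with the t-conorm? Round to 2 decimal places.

0.57

R1: below=0.57, sinking=0.14; AND[max(0, a+b−1)] → w = 0.00
R2: sinking=0.14, above=0.13; AND[max(0, a+b−1)] → w = 0.00
R3: below=0.57 → w = 0.57
R4: ¬below=1−0.57=0.43, rising=0.40; AND[max(0, a+b−1)] → w = 0.00
Rules with consequent 'normal': {R2, R3} → strengths 0.00, 0.57
Aggregate via t-conorm [min(1, a+b)]: 0.57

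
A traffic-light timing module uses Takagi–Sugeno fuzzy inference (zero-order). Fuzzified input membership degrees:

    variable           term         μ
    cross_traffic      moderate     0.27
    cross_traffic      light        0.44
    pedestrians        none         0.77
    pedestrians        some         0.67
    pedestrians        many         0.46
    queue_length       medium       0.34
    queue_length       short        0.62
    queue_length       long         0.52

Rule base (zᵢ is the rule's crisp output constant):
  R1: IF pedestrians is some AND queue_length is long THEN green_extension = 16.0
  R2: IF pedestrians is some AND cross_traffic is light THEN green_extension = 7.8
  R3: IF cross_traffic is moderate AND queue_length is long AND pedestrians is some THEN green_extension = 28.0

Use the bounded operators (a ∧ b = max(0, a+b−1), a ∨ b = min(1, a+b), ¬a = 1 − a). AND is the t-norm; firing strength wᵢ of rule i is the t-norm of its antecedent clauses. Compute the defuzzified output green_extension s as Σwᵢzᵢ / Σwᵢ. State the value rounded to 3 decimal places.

R1 (z=16.0): some=0.67, long=0.52; AND[max(0, a+b−1)] → w = 0.19
R2 (z=7.8): some=0.67, light=0.44; AND[max(0, a+b−1)] → w = 0.11
R3 (z=28.0): moderate=0.27, long=0.52, some=0.67; AND[max(0, a+b−1)] → w = 0.00
Weighted average = (0.19·16.0 + 0.11·7.8 + 0.00·28.0) / (0.19 + 0.11 + 0.00)
  = 3.8980 / 0.3000 = 12.993

12.993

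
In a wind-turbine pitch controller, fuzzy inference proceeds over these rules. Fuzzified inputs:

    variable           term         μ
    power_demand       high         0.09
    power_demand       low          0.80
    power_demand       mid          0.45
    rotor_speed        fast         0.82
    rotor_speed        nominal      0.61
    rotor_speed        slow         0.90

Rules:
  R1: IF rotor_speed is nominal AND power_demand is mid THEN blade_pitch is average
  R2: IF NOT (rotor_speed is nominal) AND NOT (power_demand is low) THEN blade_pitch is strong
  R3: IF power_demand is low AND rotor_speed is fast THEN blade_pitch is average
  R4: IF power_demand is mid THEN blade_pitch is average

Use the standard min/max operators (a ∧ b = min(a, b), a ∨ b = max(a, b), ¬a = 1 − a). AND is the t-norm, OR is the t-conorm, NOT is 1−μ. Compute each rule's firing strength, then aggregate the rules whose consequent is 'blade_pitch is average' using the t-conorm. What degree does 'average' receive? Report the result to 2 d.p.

R1: nominal=0.61, mid=0.45; AND[min(a, b)] → w = 0.45
R2: ¬nominal=1−0.61=0.39, ¬low=1−0.80=0.20; AND[min(a, b)] → w = 0.20
R3: low=0.80, fast=0.82; AND[min(a, b)] → w = 0.80
R4: mid=0.45 → w = 0.45
Rules with consequent 'average': {R1, R3, R4} → strengths 0.45, 0.80, 0.45
Aggregate via t-conorm [max(a, b)]: 0.80

0.80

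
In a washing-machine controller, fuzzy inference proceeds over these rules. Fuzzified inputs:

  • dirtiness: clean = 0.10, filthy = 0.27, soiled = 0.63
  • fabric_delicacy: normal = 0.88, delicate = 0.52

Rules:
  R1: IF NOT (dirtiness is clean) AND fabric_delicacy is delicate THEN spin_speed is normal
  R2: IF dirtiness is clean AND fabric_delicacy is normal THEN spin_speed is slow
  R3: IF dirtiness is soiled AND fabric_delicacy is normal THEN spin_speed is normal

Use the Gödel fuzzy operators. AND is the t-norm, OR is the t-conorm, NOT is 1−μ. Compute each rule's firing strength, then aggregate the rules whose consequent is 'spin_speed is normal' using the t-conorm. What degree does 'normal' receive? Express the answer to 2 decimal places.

R1: ¬clean=1−0.10=0.90, delicate=0.52; AND[min(a, b)] → w = 0.52
R2: clean=0.10, normal=0.88; AND[min(a, b)] → w = 0.10
R3: soiled=0.63, normal=0.88; AND[min(a, b)] → w = 0.63
Rules with consequent 'normal': {R1, R3} → strengths 0.52, 0.63
Aggregate via t-conorm [max(a, b)]: 0.63

0.63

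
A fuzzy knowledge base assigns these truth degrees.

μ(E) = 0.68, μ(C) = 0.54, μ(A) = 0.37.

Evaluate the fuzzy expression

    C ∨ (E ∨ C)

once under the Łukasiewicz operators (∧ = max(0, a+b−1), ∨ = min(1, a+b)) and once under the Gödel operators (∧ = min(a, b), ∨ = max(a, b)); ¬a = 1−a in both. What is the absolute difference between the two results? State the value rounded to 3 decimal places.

Under Łukasiewicz:
  E ∨ C = min(1, a+b) on (0.68, 0.54) = 1.00
  C ∨ (E ∨ C) = min(1, a+b) on (0.54, 1.00) = 1.00
  → value = 1.0000
Under Gödel:
  E ∨ C = max(a, b) on (0.68, 0.54) = 0.68
  C ∨ (E ∨ C) = max(a, b) on (0.54, 0.68) = 0.68
  → value = 0.6800
|1.0000 − 0.6800| = 0.320

0.320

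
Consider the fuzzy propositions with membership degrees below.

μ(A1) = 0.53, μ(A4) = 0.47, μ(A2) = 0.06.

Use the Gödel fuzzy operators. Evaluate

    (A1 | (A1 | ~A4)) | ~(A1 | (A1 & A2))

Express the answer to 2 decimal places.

0.53

~A4 = 1 − 0.47 = 0.53
A1 | ~A4 = max(a, b) on (0.53, 0.53) = 0.53
A1 | (A1 | ~A4) = max(a, b) on (0.53, 0.53) = 0.53
A1 & A2 = min(a, b) on (0.53, 0.06) = 0.06
A1 | (A1 & A2) = max(a, b) on (0.53, 0.06) = 0.53
~(A1 | (A1 & A2)) = 1 − 0.53 = 0.47
(A1 | (A1 | ~A4)) | ~(A1 | (A1 & A2)) = max(a, b) on (0.53, 0.47) = 0.53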